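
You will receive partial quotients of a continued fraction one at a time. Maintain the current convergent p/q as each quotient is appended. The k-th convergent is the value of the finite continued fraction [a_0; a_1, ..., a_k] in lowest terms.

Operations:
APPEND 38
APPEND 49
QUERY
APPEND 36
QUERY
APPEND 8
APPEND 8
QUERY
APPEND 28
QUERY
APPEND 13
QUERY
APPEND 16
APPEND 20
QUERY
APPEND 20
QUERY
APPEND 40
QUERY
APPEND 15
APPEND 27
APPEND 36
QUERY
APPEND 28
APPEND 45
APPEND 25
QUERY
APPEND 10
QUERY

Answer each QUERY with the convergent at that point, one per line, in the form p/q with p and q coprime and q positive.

APPEND 38: p_0 = 38·1 + 0 = 38, q_0 = 38·0 + 1 = 1 → 38/1
APPEND 49: p_1 = 49·38 + 1 = 1863, q_1 = 49·1 + 0 = 49 → 1863/49
APPEND 36: p_2 = 36·1863 + 38 = 67106, q_2 = 36·49 + 1 = 1765 → 67106/1765
APPEND 8: p_3 = 8·67106 + 1863 = 538711, q_3 = 8·1765 + 49 = 14169 → 538711/14169
APPEND 8: p_4 = 8·538711 + 67106 = 4376794, q_4 = 8·14169 + 1765 = 115117 → 4376794/115117
APPEND 28: p_5 = 28·4376794 + 538711 = 123088943, q_5 = 28·115117 + 14169 = 3237445 → 123088943/3237445
APPEND 13: p_6 = 13·123088943 + 4376794 = 1604533053, q_6 = 13·3237445 + 115117 = 42201902 → 1604533053/42201902
APPEND 16: p_7 = 16·1604533053 + 123088943 = 25795617791, q_7 = 16·42201902 + 3237445 = 678467877 → 25795617791/678467877
APPEND 20: p_8 = 20·25795617791 + 1604533053 = 517516888873, q_8 = 20·678467877 + 42201902 = 13611559442 → 517516888873/13611559442
APPEND 20: p_9 = 20·517516888873 + 25795617791 = 10376133395251, q_9 = 20·13611559442 + 678467877 = 272909656717 → 10376133395251/272909656717
APPEND 40: p_10 = 40·10376133395251 + 517516888873 = 415562852698913, q_10 = 40·272909656717 + 13611559442 = 10929997828122 → 415562852698913/10929997828122
APPEND 15: p_11 = 15·415562852698913 + 10376133395251 = 6243818923878946, q_11 = 15·10929997828122 + 272909656717 = 164222877078547 → 6243818923878946/164222877078547
APPEND 27: p_12 = 27·6243818923878946 + 415562852698913 = 168998673797430455, q_12 = 27·164222877078547 + 10929997828122 = 4444947678948891 → 168998673797430455/4444947678948891
APPEND 36: p_13 = 36·168998673797430455 + 6243818923878946 = 6090196075631375326, q_13 = 36·4444947678948891 + 164222877078547 = 160182339319238623 → 6090196075631375326/160182339319238623
APPEND 28: p_14 = 28·6090196075631375326 + 168998673797430455 = 170694488791475939583, q_14 = 28·160182339319238623 + 4444947678948891 = 4489550448617630335 → 170694488791475939583/4489550448617630335
APPEND 45: p_15 = 45·170694488791475939583 + 6090196075631375326 = 7687342191692048656561, q_15 = 45·4489550448617630335 + 160182339319238623 = 202189952527112603698 → 7687342191692048656561/202189952527112603698
APPEND 25: p_16 = 25·7687342191692048656561 + 170694488791475939583 = 192354249281092692353608, q_16 = 25·202189952527112603698 + 4489550448617630335 = 5059238363626432722785 → 192354249281092692353608/5059238363626432722785
APPEND 10: p_17 = 10·192354249281092692353608 + 7687342191692048656561 = 1931229835002618972192641, q_17 = 10·5059238363626432722785 + 202189952527112603698 = 50794573588791439831548 → 1931229835002618972192641/50794573588791439831548

1863/49
67106/1765
4376794/115117
123088943/3237445
1604533053/42201902
517516888873/13611559442
10376133395251/272909656717
415562852698913/10929997828122
6090196075631375326/160182339319238623
192354249281092692353608/5059238363626432722785
1931229835002618972192641/50794573588791439831548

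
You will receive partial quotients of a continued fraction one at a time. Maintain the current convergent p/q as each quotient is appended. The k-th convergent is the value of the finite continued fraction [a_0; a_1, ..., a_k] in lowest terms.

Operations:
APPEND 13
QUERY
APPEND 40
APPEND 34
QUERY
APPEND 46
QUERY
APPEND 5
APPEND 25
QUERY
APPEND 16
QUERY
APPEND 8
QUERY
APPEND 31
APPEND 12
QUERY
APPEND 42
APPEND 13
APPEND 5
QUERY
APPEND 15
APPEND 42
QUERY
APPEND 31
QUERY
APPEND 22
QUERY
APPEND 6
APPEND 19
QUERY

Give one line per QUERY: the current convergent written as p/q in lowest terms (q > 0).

13/1
17727/1361
815963/62646
103254513/7927421
1656169750/127153327
13352612513/1025154037
5000398504349/383908295725
13913535398982271/1068219194507609
8894546902584805465/682883642103234233
275942397631728631872/21185626605745707095
6079627294800614706649/466766668968508790323
704400044457073535270203/54080693836887679321950

APPEND 13: p_0 = 13·1 + 0 = 13, q_0 = 13·0 + 1 = 1 → 13/1
APPEND 40: p_1 = 40·13 + 1 = 521, q_1 = 40·1 + 0 = 40 → 521/40
APPEND 34: p_2 = 34·521 + 13 = 17727, q_2 = 34·40 + 1 = 1361 → 17727/1361
APPEND 46: p_3 = 46·17727 + 521 = 815963, q_3 = 46·1361 + 40 = 62646 → 815963/62646
APPEND 5: p_4 = 5·815963 + 17727 = 4097542, q_4 = 5·62646 + 1361 = 314591 → 4097542/314591
APPEND 25: p_5 = 25·4097542 + 815963 = 103254513, q_5 = 25·314591 + 62646 = 7927421 → 103254513/7927421
APPEND 16: p_6 = 16·103254513 + 4097542 = 1656169750, q_6 = 16·7927421 + 314591 = 127153327 → 1656169750/127153327
APPEND 8: p_7 = 8·1656169750 + 103254513 = 13352612513, q_7 = 8·127153327 + 7927421 = 1025154037 → 13352612513/1025154037
APPEND 31: p_8 = 31·13352612513 + 1656169750 = 415587157653, q_8 = 31·1025154037 + 127153327 = 31906928474 → 415587157653/31906928474
APPEND 12: p_9 = 12·415587157653 + 13352612513 = 5000398504349, q_9 = 12·31906928474 + 1025154037 = 383908295725 → 5000398504349/383908295725
APPEND 42: p_10 = 42·5000398504349 + 415587157653 = 210432324340311, q_10 = 42·383908295725 + 31906928474 = 16156055348924 → 210432324340311/16156055348924
APPEND 13: p_11 = 13·210432324340311 + 5000398504349 = 2740620614928392, q_11 = 13·16156055348924 + 383908295725 = 210412627831737 → 2740620614928392/210412627831737
APPEND 5: p_12 = 5·2740620614928392 + 210432324340311 = 13913535398982271, q_12 = 5·210412627831737 + 16156055348924 = 1068219194507609 → 13913535398982271/1068219194507609
APPEND 15: p_13 = 15·13913535398982271 + 2740620614928392 = 211443651599662457, q_13 = 15·1068219194507609 + 210412627831737 = 16233700545445872 → 211443651599662457/16233700545445872
APPEND 42: p_14 = 42·211443651599662457 + 13913535398982271 = 8894546902584805465, q_14 = 42·16233700545445872 + 1068219194507609 = 682883642103234233 → 8894546902584805465/682883642103234233
APPEND 31: p_15 = 31·8894546902584805465 + 211443651599662457 = 275942397631728631872, q_15 = 31·682883642103234233 + 16233700545445872 = 21185626605745707095 → 275942397631728631872/21185626605745707095
APPEND 22: p_16 = 22·275942397631728631872 + 8894546902584805465 = 6079627294800614706649, q_16 = 22·21185626605745707095 + 682883642103234233 = 466766668968508790323 → 6079627294800614706649/466766668968508790323
APPEND 6: p_17 = 6·6079627294800614706649 + 275942397631728631872 = 36753706166435416871766, q_17 = 6·466766668968508790323 + 21185626605745707095 = 2821785640416798449033 → 36753706166435416871766/2821785640416798449033
APPEND 19: p_18 = 19·36753706166435416871766 + 6079627294800614706649 = 704400044457073535270203, q_18 = 19·2821785640416798449033 + 466766668968508790323 = 54080693836887679321950 → 704400044457073535270203/54080693836887679321950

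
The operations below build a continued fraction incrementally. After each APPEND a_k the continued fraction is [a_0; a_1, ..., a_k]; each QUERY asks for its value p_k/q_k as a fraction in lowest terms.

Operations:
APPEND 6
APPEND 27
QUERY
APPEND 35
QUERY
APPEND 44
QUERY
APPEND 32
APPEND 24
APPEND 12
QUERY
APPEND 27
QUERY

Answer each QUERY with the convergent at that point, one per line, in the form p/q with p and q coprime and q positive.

163/27
5711/946
251447/41651
2330049699/385961654
63104841680/10453016981

APPEND 6: p_0 = 6·1 + 0 = 6, q_0 = 6·0 + 1 = 1 → 6/1
APPEND 27: p_1 = 27·6 + 1 = 163, q_1 = 27·1 + 0 = 27 → 163/27
APPEND 35: p_2 = 35·163 + 6 = 5711, q_2 = 35·27 + 1 = 946 → 5711/946
APPEND 44: p_3 = 44·5711 + 163 = 251447, q_3 = 44·946 + 27 = 41651 → 251447/41651
APPEND 32: p_4 = 32·251447 + 5711 = 8052015, q_4 = 32·41651 + 946 = 1333778 → 8052015/1333778
APPEND 24: p_5 = 24·8052015 + 251447 = 193499807, q_5 = 24·1333778 + 41651 = 32052323 → 193499807/32052323
APPEND 12: p_6 = 12·193499807 + 8052015 = 2330049699, q_6 = 12·32052323 + 1333778 = 385961654 → 2330049699/385961654
APPEND 27: p_7 = 27·2330049699 + 193499807 = 63104841680, q_7 = 27·385961654 + 32052323 = 10453016981 → 63104841680/10453016981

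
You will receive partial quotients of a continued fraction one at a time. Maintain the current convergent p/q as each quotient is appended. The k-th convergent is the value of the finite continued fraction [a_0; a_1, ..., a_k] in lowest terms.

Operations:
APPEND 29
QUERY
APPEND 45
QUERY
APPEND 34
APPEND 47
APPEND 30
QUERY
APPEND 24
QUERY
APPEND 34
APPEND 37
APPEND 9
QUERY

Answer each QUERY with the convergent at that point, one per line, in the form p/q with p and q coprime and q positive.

29/1
1306/45
62734143/2161591
1507709089/51950186
17156067000247/591135835284

APPEND 29: p_0 = 29·1 + 0 = 29, q_0 = 29·0 + 1 = 1 → 29/1
APPEND 45: p_1 = 45·29 + 1 = 1306, q_1 = 45·1 + 0 = 45 → 1306/45
APPEND 34: p_2 = 34·1306 + 29 = 44433, q_2 = 34·45 + 1 = 1531 → 44433/1531
APPEND 47: p_3 = 47·44433 + 1306 = 2089657, q_3 = 47·1531 + 45 = 72002 → 2089657/72002
APPEND 30: p_4 = 30·2089657 + 44433 = 62734143, q_4 = 30·72002 + 1531 = 2161591 → 62734143/2161591
APPEND 24: p_5 = 24·62734143 + 2089657 = 1507709089, q_5 = 24·2161591 + 72002 = 51950186 → 1507709089/51950186
APPEND 34: p_6 = 34·1507709089 + 62734143 = 51324843169, q_6 = 34·51950186 + 2161591 = 1768467915 → 51324843169/1768467915
APPEND 37: p_7 = 37·51324843169 + 1507709089 = 1900526906342, q_7 = 37·1768467915 + 51950186 = 65485263041 → 1900526906342/65485263041
APPEND 9: p_8 = 9·1900526906342 + 51324843169 = 17156067000247, q_8 = 9·65485263041 + 1768467915 = 591135835284 → 17156067000247/591135835284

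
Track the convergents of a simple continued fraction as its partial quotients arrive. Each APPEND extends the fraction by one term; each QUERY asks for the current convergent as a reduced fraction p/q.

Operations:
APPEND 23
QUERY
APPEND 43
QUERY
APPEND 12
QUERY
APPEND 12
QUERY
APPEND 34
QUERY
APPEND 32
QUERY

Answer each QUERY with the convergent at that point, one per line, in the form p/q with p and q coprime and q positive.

23/1
990/43
11903/517
143826/6247
4901987/212915
157007410/6819527

APPEND 23: p_0 = 23·1 + 0 = 23, q_0 = 23·0 + 1 = 1 → 23/1
APPEND 43: p_1 = 43·23 + 1 = 990, q_1 = 43·1 + 0 = 43 → 990/43
APPEND 12: p_2 = 12·990 + 23 = 11903, q_2 = 12·43 + 1 = 517 → 11903/517
APPEND 12: p_3 = 12·11903 + 990 = 143826, q_3 = 12·517 + 43 = 6247 → 143826/6247
APPEND 34: p_4 = 34·143826 + 11903 = 4901987, q_4 = 34·6247 + 517 = 212915 → 4901987/212915
APPEND 32: p_5 = 32·4901987 + 143826 = 157007410, q_5 = 32·212915 + 6247 = 6819527 → 157007410/6819527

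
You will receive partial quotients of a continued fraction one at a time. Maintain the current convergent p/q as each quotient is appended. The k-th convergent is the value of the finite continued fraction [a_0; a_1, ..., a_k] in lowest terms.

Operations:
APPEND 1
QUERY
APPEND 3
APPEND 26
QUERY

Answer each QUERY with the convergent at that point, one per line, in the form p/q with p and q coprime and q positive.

APPEND 1: p_0 = 1·1 + 0 = 1, q_0 = 1·0 + 1 = 1 → 1/1
APPEND 3: p_1 = 3·1 + 1 = 4, q_1 = 3·1 + 0 = 3 → 4/3
APPEND 26: p_2 = 26·4 + 1 = 105, q_2 = 26·3 + 1 = 79 → 105/79

1/1
105/79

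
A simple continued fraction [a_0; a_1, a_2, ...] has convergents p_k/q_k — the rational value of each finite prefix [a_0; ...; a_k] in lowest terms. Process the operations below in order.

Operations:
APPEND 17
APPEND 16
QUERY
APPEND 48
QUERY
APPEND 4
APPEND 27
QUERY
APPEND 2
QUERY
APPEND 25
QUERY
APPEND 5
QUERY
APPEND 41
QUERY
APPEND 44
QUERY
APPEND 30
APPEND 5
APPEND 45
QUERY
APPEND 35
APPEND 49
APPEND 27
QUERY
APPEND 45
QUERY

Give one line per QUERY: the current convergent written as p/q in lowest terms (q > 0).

APPEND 17: p_0 = 17·1 + 0 = 17, q_0 = 17·0 + 1 = 1 → 17/1
APPEND 16: p_1 = 16·17 + 1 = 273, q_1 = 16·1 + 0 = 16 → 273/16
APPEND 48: p_2 = 48·273 + 17 = 13121, q_2 = 48·16 + 1 = 769 → 13121/769
APPEND 4: p_3 = 4·13121 + 273 = 52757, q_3 = 4·769 + 16 = 3092 → 52757/3092
APPEND 27: p_4 = 27·52757 + 13121 = 1437560, q_4 = 27·3092 + 769 = 84253 → 1437560/84253
APPEND 2: p_5 = 2·1437560 + 52757 = 2927877, q_5 = 2·84253 + 3092 = 171598 → 2927877/171598
APPEND 25: p_6 = 25·2927877 + 1437560 = 74634485, q_6 = 25·171598 + 84253 = 4374203 → 74634485/4374203
APPEND 5: p_7 = 5·74634485 + 2927877 = 376100302, q_7 = 5·4374203 + 171598 = 22042613 → 376100302/22042613
APPEND 41: p_8 = 41·376100302 + 74634485 = 15494746867, q_8 = 41·22042613 + 4374203 = 908121336 → 15494746867/908121336
APPEND 44: p_9 = 44·15494746867 + 376100302 = 682144962450, q_9 = 44·908121336 + 22042613 = 39979381397 → 682144962450/39979381397
APPEND 30: p_10 = 30·682144962450 + 15494746867 = 20479843620367, q_10 = 30·39979381397 + 908121336 = 1200289563246 → 20479843620367/1200289563246
APPEND 5: p_11 = 5·20479843620367 + 682144962450 = 103081363064285, q_11 = 5·1200289563246 + 39979381397 = 6041427197627 → 103081363064285/6041427197627
APPEND 45: p_12 = 45·103081363064285 + 20479843620367 = 4659141181513192, q_12 = 45·6041427197627 + 1200289563246 = 273064513456461 → 4659141181513192/273064513456461
APPEND 35: p_13 = 35·4659141181513192 + 103081363064285 = 163173022716026005, q_13 = 35·273064513456461 + 6041427197627 = 9563299398173762 → 163173022716026005/9563299398173762
APPEND 49: p_14 = 49·163173022716026005 + 4659141181513192 = 8000137254266787437, q_14 = 49·9563299398173762 + 273064513456461 = 468874735023970799 → 8000137254266787437/468874735023970799
APPEND 27: p_15 = 27·8000137254266787437 + 163173022716026005 = 216166878887919286804, q_15 = 27·468874735023970799 + 9563299398173762 = 12669181145045385335 → 216166878887919286804/12669181145045385335
APPEND 45: p_16 = 45·216166878887919286804 + 8000137254266787437 = 9735509687210634693617, q_16 = 45·12669181145045385335 + 468874735023970799 = 570582026262066310874 → 9735509687210634693617/570582026262066310874

273/16
13121/769
1437560/84253
2927877/171598
74634485/4374203
376100302/22042613
15494746867/908121336
682144962450/39979381397
4659141181513192/273064513456461
216166878887919286804/12669181145045385335
9735509687210634693617/570582026262066310874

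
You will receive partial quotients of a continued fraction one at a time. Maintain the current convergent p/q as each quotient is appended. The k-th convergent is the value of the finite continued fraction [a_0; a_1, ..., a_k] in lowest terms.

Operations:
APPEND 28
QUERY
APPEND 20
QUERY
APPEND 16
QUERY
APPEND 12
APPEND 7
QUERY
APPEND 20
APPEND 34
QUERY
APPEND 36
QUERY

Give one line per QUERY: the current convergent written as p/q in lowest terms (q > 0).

APPEND 28: p_0 = 28·1 + 0 = 28, q_0 = 28·0 + 1 = 1 → 28/1
APPEND 20: p_1 = 20·28 + 1 = 561, q_1 = 20·1 + 0 = 20 → 561/20
APPEND 16: p_2 = 16·561 + 28 = 9004, q_2 = 16·20 + 1 = 321 → 9004/321
APPEND 12: p_3 = 12·9004 + 561 = 108609, q_3 = 12·321 + 20 = 3872 → 108609/3872
APPEND 7: p_4 = 7·108609 + 9004 = 769267, q_4 = 7·3872 + 321 = 27425 → 769267/27425
APPEND 20: p_5 = 20·769267 + 108609 = 15493949, q_5 = 20·27425 + 3872 = 552372 → 15493949/552372
APPEND 34: p_6 = 34·15493949 + 769267 = 527563533, q_6 = 34·552372 + 27425 = 18808073 → 527563533/18808073
APPEND 36: p_7 = 36·527563533 + 15493949 = 19007781137, q_7 = 36·18808073 + 552372 = 677643000 → 19007781137/677643000

28/1
561/20
9004/321
769267/27425
527563533/18808073
19007781137/677643000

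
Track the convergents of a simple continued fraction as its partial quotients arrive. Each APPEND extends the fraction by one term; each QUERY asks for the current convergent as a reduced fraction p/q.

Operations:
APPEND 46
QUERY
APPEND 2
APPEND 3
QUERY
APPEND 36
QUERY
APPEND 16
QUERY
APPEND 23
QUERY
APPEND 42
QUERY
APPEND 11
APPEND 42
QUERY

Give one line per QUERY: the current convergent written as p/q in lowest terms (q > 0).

APPEND 46: p_0 = 46·1 + 0 = 46, q_0 = 46·0 + 1 = 1 → 46/1
APPEND 2: p_1 = 2·46 + 1 = 93, q_1 = 2·1 + 0 = 2 → 93/2
APPEND 3: p_2 = 3·93 + 46 = 325, q_2 = 3·2 + 1 = 7 → 325/7
APPEND 36: p_3 = 36·325 + 93 = 11793, q_3 = 36·7 + 2 = 254 → 11793/254
APPEND 16: p_4 = 16·11793 + 325 = 189013, q_4 = 16·254 + 7 = 4071 → 189013/4071
APPEND 23: p_5 = 23·189013 + 11793 = 4359092, q_5 = 23·4071 + 254 = 93887 → 4359092/93887
APPEND 42: p_6 = 42·4359092 + 189013 = 183270877, q_6 = 42·93887 + 4071 = 3947325 → 183270877/3947325
APPEND 11: p_7 = 11·183270877 + 4359092 = 2020338739, q_7 = 11·3947325 + 93887 = 43514462 → 2020338739/43514462
APPEND 42: p_8 = 42·2020338739 + 183270877 = 85037497915, q_8 = 42·43514462 + 3947325 = 1831554729 → 85037497915/1831554729

46/1
325/7
11793/254
189013/4071
4359092/93887
183270877/3947325
85037497915/1831554729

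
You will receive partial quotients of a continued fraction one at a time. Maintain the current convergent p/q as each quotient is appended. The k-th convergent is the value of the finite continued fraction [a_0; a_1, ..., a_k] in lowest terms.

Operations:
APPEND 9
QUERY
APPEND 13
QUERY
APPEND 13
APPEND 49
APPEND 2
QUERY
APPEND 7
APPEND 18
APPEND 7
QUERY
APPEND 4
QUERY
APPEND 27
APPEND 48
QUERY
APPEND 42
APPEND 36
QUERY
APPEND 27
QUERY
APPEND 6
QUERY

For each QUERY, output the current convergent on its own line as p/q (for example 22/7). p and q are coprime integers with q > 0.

9/1
118/13
152993/16856
146698803/16162537
607588373/66941034
795083662325/87598322874
1203557438153189/132601911044742
32529460895538627/3583932551339197
196380322811384951/21636197219079924

APPEND 9: p_0 = 9·1 + 0 = 9, q_0 = 9·0 + 1 = 1 → 9/1
APPEND 13: p_1 = 13·9 + 1 = 118, q_1 = 13·1 + 0 = 13 → 118/13
APPEND 13: p_2 = 13·118 + 9 = 1543, q_2 = 13·13 + 1 = 170 → 1543/170
APPEND 49: p_3 = 49·1543 + 118 = 75725, q_3 = 49·170 + 13 = 8343 → 75725/8343
APPEND 2: p_4 = 2·75725 + 1543 = 152993, q_4 = 2·8343 + 170 = 16856 → 152993/16856
APPEND 7: p_5 = 7·152993 + 75725 = 1146676, q_5 = 7·16856 + 8343 = 126335 → 1146676/126335
APPEND 18: p_6 = 18·1146676 + 152993 = 20793161, q_6 = 18·126335 + 16856 = 2290886 → 20793161/2290886
APPEND 7: p_7 = 7·20793161 + 1146676 = 146698803, q_7 = 7·2290886 + 126335 = 16162537 → 146698803/16162537
APPEND 4: p_8 = 4·146698803 + 20793161 = 607588373, q_8 = 4·16162537 + 2290886 = 66941034 → 607588373/66941034
APPEND 27: p_9 = 27·607588373 + 146698803 = 16551584874, q_9 = 27·66941034 + 16162537 = 1823570455 → 16551584874/1823570455
APPEND 48: p_10 = 48·16551584874 + 607588373 = 795083662325, q_10 = 48·1823570455 + 66941034 = 87598322874 → 795083662325/87598322874
APPEND 42: p_11 = 42·795083662325 + 16551584874 = 33410065402524, q_11 = 42·87598322874 + 1823570455 = 3680953131163 → 33410065402524/3680953131163
APPEND 36: p_12 = 36·33410065402524 + 795083662325 = 1203557438153189, q_12 = 36·3680953131163 + 87598322874 = 132601911044742 → 1203557438153189/132601911044742
APPEND 27: p_13 = 27·1203557438153189 + 33410065402524 = 32529460895538627, q_13 = 27·132601911044742 + 3680953131163 = 3583932551339197 → 32529460895538627/3583932551339197
APPEND 6: p_14 = 6·32529460895538627 + 1203557438153189 = 196380322811384951, q_14 = 6·3583932551339197 + 132601911044742 = 21636197219079924 → 196380322811384951/21636197219079924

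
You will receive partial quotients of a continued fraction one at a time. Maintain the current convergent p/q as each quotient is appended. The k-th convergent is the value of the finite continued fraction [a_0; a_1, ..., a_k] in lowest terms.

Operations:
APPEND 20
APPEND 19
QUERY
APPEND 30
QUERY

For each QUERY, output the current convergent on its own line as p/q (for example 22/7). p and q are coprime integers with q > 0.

APPEND 20: p_0 = 20·1 + 0 = 20, q_0 = 20·0 + 1 = 1 → 20/1
APPEND 19: p_1 = 19·20 + 1 = 381, q_1 = 19·1 + 0 = 19 → 381/19
APPEND 30: p_2 = 30·381 + 20 = 11450, q_2 = 30·19 + 1 = 571 → 11450/571

381/19
11450/571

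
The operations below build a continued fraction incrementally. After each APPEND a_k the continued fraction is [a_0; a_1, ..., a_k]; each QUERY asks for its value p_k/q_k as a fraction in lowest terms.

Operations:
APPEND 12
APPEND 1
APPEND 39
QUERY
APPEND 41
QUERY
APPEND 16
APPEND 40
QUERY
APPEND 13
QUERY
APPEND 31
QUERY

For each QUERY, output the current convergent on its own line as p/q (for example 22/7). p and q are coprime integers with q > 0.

APPEND 12: p_0 = 12·1 + 0 = 12, q_0 = 12·0 + 1 = 1 → 12/1
APPEND 1: p_1 = 1·12 + 1 = 13, q_1 = 1·1 + 0 = 1 → 13/1
APPEND 39: p_2 = 39·13 + 12 = 519, q_2 = 39·1 + 1 = 40 → 519/40
APPEND 41: p_3 = 41·519 + 13 = 21292, q_3 = 41·40 + 1 = 1641 → 21292/1641
APPEND 16: p_4 = 16·21292 + 519 = 341191, q_4 = 16·1641 + 40 = 26296 → 341191/26296
APPEND 40: p_5 = 40·341191 + 21292 = 13668932, q_5 = 40·26296 + 1641 = 1053481 → 13668932/1053481
APPEND 13: p_6 = 13·13668932 + 341191 = 178037307, q_6 = 13·1053481 + 26296 = 13721549 → 178037307/13721549
APPEND 31: p_7 = 31·178037307 + 13668932 = 5532825449, q_7 = 31·13721549 + 1053481 = 426421500 → 5532825449/426421500

519/40
21292/1641
13668932/1053481
178037307/13721549
5532825449/426421500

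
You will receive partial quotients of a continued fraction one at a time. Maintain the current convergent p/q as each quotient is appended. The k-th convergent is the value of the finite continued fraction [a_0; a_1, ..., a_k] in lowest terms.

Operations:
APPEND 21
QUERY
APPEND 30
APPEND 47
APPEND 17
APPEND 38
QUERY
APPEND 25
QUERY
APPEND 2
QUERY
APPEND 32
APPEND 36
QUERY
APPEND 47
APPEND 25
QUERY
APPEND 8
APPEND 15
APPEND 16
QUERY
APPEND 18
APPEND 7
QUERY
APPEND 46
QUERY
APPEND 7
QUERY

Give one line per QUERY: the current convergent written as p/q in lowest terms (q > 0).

21/1
19225644/914057
481146257/22875442
981518158/46664941
1149011701426/54628192885
1352035004059801/64280658671610
2641378588858587879/125580739391424749
336605928154647217255/16003469369933807438
15531581916480313226498/738427860821318339675
109057679343516839802741/5184998495119162185163

APPEND 21: p_0 = 21·1 + 0 = 21, q_0 = 21·0 + 1 = 1 → 21/1
APPEND 30: p_1 = 30·21 + 1 = 631, q_1 = 30·1 + 0 = 30 → 631/30
APPEND 47: p_2 = 47·631 + 21 = 29678, q_2 = 47·30 + 1 = 1411 → 29678/1411
APPEND 17: p_3 = 17·29678 + 631 = 505157, q_3 = 17·1411 + 30 = 24017 → 505157/24017
APPEND 38: p_4 = 38·505157 + 29678 = 19225644, q_4 = 38·24017 + 1411 = 914057 → 19225644/914057
APPEND 25: p_5 = 25·19225644 + 505157 = 481146257, q_5 = 25·914057 + 24017 = 22875442 → 481146257/22875442
APPEND 2: p_6 = 2·481146257 + 19225644 = 981518158, q_6 = 2·22875442 + 914057 = 46664941 → 981518158/46664941
APPEND 32: p_7 = 32·981518158 + 481146257 = 31889727313, q_7 = 32·46664941 + 22875442 = 1516153554 → 31889727313/1516153554
APPEND 36: p_8 = 36·31889727313 + 981518158 = 1149011701426, q_8 = 36·1516153554 + 46664941 = 54628192885 → 1149011701426/54628192885
APPEND 47: p_9 = 47·1149011701426 + 31889727313 = 54035439694335, q_9 = 47·54628192885 + 1516153554 = 2569041219149 → 54035439694335/2569041219149
APPEND 25: p_10 = 25·54035439694335 + 1149011701426 = 1352035004059801, q_10 = 25·2569041219149 + 54628192885 = 64280658671610 → 1352035004059801/64280658671610
APPEND 8: p_11 = 8·1352035004059801 + 54035439694335 = 10870315472172743, q_11 = 8·64280658671610 + 2569041219149 = 516814310592029 → 10870315472172743/516814310592029
APPEND 15: p_12 = 15·10870315472172743 + 1352035004059801 = 164406767086650946, q_12 = 15·516814310592029 + 64280658671610 = 7816495317552045 → 164406767086650946/7816495317552045
APPEND 16: p_13 = 16·164406767086650946 + 10870315472172743 = 2641378588858587879, q_13 = 16·7816495317552045 + 516814310592029 = 125580739391424749 → 2641378588858587879/125580739391424749
APPEND 18: p_14 = 18·2641378588858587879 + 164406767086650946 = 47709221366541232768, q_14 = 18·125580739391424749 + 7816495317552045 = 2268269804363197527 → 47709221366541232768/2268269804363197527
APPEND 7: p_15 = 7·47709221366541232768 + 2641378588858587879 = 336605928154647217255, q_15 = 7·2268269804363197527 + 125580739391424749 = 16003469369933807438 → 336605928154647217255/16003469369933807438
APPEND 46: p_16 = 46·336605928154647217255 + 47709221366541232768 = 15531581916480313226498, q_16 = 46·16003469369933807438 + 2268269804363197527 = 738427860821318339675 → 15531581916480313226498/738427860821318339675
APPEND 7: p_17 = 7·15531581916480313226498 + 336605928154647217255 = 109057679343516839802741, q_17 = 7·738427860821318339675 + 16003469369933807438 = 5184998495119162185163 → 109057679343516839802741/5184998495119162185163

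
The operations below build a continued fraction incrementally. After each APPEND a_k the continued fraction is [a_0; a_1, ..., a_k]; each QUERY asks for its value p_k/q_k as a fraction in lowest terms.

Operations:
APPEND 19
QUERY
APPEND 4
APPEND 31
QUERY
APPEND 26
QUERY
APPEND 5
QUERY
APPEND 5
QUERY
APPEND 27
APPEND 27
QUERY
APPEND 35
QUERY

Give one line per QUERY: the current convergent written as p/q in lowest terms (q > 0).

APPEND 19: p_0 = 19·1 + 0 = 19, q_0 = 19·0 + 1 = 1 → 19/1
APPEND 4: p_1 = 4·19 + 1 = 77, q_1 = 4·1 + 0 = 4 → 77/4
APPEND 31: p_2 = 31·77 + 19 = 2406, q_2 = 31·4 + 1 = 125 → 2406/125
APPEND 26: p_3 = 26·2406 + 77 = 62633, q_3 = 26·125 + 4 = 3254 → 62633/3254
APPEND 5: p_4 = 5·62633 + 2406 = 315571, q_4 = 5·3254 + 125 = 16395 → 315571/16395
APPEND 5: p_5 = 5·315571 + 62633 = 1640488, q_5 = 5·16395 + 3254 = 85229 → 1640488/85229
APPEND 27: p_6 = 27·1640488 + 315571 = 44608747, q_6 = 27·85229 + 16395 = 2317578 → 44608747/2317578
APPEND 27: p_7 = 27·44608747 + 1640488 = 1206076657, q_7 = 27·2317578 + 85229 = 62659835 → 1206076657/62659835
APPEND 35: p_8 = 35·1206076657 + 44608747 = 42257291742, q_8 = 35·62659835 + 2317578 = 2195411803 → 42257291742/2195411803

19/1
2406/125
62633/3254
315571/16395
1640488/85229
1206076657/62659835
42257291742/2195411803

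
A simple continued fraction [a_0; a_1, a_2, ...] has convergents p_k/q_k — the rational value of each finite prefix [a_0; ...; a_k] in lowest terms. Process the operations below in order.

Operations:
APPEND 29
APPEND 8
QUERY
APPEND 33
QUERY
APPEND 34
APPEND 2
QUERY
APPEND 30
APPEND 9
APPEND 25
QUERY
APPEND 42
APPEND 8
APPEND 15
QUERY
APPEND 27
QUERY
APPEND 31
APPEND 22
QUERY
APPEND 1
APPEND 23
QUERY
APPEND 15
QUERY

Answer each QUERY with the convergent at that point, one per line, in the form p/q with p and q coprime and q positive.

APPEND 29: p_0 = 29·1 + 0 = 29, q_0 = 29·0 + 1 = 1 → 29/1
APPEND 8: p_1 = 8·29 + 1 = 233, q_1 = 8·1 + 0 = 8 → 233/8
APPEND 33: p_2 = 33·233 + 29 = 7718, q_2 = 33·8 + 1 = 265 → 7718/265
APPEND 34: p_3 = 34·7718 + 233 = 262645, q_3 = 34·265 + 8 = 9018 → 262645/9018
APPEND 2: p_4 = 2·262645 + 7718 = 533008, q_4 = 2·9018 + 265 = 18301 → 533008/18301
APPEND 30: p_5 = 30·533008 + 262645 = 16252885, q_5 = 30·18301 + 9018 = 558048 → 16252885/558048
APPEND 9: p_6 = 9·16252885 + 533008 = 146808973, q_6 = 9·558048 + 18301 = 5040733 → 146808973/5040733
APPEND 25: p_7 = 25·146808973 + 16252885 = 3686477210, q_7 = 25·5040733 + 558048 = 126576373 → 3686477210/126576373
APPEND 42: p_8 = 42·3686477210 + 146808973 = 154978851793, q_8 = 42·126576373 + 5040733 = 5321248399 → 154978851793/5321248399
APPEND 8: p_9 = 8·154978851793 + 3686477210 = 1243517291554, q_9 = 8·5321248399 + 126576373 = 42696563565 → 1243517291554/42696563565
APPEND 15: p_10 = 15·1243517291554 + 154978851793 = 18807738225103, q_10 = 15·42696563565 + 5321248399 = 645769701874 → 18807738225103/645769701874
APPEND 27: p_11 = 27·18807738225103 + 1243517291554 = 509052449369335, q_11 = 27·645769701874 + 42696563565 = 17478478514163 → 509052449369335/17478478514163
APPEND 31: p_12 = 31·509052449369335 + 18807738225103 = 15799433668674488, q_12 = 31·17478478514163 + 645769701874 = 542478603640927 → 15799433668674488/542478603640927
APPEND 22: p_13 = 22·15799433668674488 + 509052449369335 = 348096593160208071, q_13 = 22·542478603640927 + 17478478514163 = 11952007758614557 → 348096593160208071/11952007758614557
APPEND 1: p_14 = 1·348096593160208071 + 15799433668674488 = 363896026828882559, q_14 = 1·11952007758614557 + 542478603640927 = 12494486362255484 → 363896026828882559/12494486362255484
APPEND 23: p_15 = 23·363896026828882559 + 348096593160208071 = 8717705210224506928, q_15 = 23·12494486362255484 + 11952007758614557 = 299325194090490689 → 8717705210224506928/299325194090490689
APPEND 15: p_16 = 15·8717705210224506928 + 363896026828882559 = 131129474180196486479, q_16 = 15·299325194090490689 + 12494486362255484 = 4502372397719615819 → 131129474180196486479/4502372397719615819

233/8
7718/265
533008/18301
3686477210/126576373
18807738225103/645769701874
509052449369335/17478478514163
348096593160208071/11952007758614557
8717705210224506928/299325194090490689
131129474180196486479/4502372397719615819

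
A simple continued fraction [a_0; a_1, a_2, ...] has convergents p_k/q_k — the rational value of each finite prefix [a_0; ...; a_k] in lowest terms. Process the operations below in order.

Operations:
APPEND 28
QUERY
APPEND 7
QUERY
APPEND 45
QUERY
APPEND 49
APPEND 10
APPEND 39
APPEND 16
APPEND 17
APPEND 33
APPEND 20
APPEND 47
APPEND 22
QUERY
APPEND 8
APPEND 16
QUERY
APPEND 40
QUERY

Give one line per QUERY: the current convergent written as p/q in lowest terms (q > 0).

28/1
197/7
8893/316
32042459048893252/1138582816383659
4156758332194444692/147704444333515147
166528128029849384645/5917338139685426598

APPEND 28: p_0 = 28·1 + 0 = 28, q_0 = 28·0 + 1 = 1 → 28/1
APPEND 7: p_1 = 7·28 + 1 = 197, q_1 = 7·1 + 0 = 7 → 197/7
APPEND 45: p_2 = 45·197 + 28 = 8893, q_2 = 45·7 + 1 = 316 → 8893/316
APPEND 49: p_3 = 49·8893 + 197 = 435954, q_3 = 49·316 + 7 = 15491 → 435954/15491
APPEND 10: p_4 = 10·435954 + 8893 = 4368433, q_4 = 10·15491 + 316 = 155226 → 4368433/155226
APPEND 39: p_5 = 39·4368433 + 435954 = 170804841, q_5 = 39·155226 + 15491 = 6069305 → 170804841/6069305
APPEND 16: p_6 = 16·170804841 + 4368433 = 2737245889, q_6 = 16·6069305 + 155226 = 97264106 → 2737245889/97264106
APPEND 17: p_7 = 17·2737245889 + 170804841 = 46703984954, q_7 = 17·97264106 + 6069305 = 1659559107 → 46703984954/1659559107
APPEND 33: p_8 = 33·46703984954 + 2737245889 = 1543968749371, q_8 = 33·1659559107 + 97264106 = 54862714637 → 1543968749371/54862714637
APPEND 20: p_9 = 20·1543968749371 + 46703984954 = 30926078972374, q_9 = 20·54862714637 + 1659559107 = 1098913851847 → 30926078972374/1098913851847
APPEND 47: p_10 = 47·30926078972374 + 1543968749371 = 1455069680450949, q_10 = 47·1098913851847 + 54862714637 = 51703813751446 → 1455069680450949/51703813751446
APPEND 22: p_11 = 22·1455069680450949 + 30926078972374 = 32042459048893252, q_11 = 22·51703813751446 + 1098913851847 = 1138582816383659 → 32042459048893252/1138582816383659
APPEND 8: p_12 = 8·32042459048893252 + 1455069680450949 = 257794742071596965, q_12 = 8·1138582816383659 + 51703813751446 = 9160366344820718 → 257794742071596965/9160366344820718
APPEND 16: p_13 = 16·257794742071596965 + 32042459048893252 = 4156758332194444692, q_13 = 16·9160366344820718 + 1138582816383659 = 147704444333515147 → 4156758332194444692/147704444333515147
APPEND 40: p_14 = 40·4156758332194444692 + 257794742071596965 = 166528128029849384645, q_14 = 40·147704444333515147 + 9160366344820718 = 5917338139685426598 → 166528128029849384645/5917338139685426598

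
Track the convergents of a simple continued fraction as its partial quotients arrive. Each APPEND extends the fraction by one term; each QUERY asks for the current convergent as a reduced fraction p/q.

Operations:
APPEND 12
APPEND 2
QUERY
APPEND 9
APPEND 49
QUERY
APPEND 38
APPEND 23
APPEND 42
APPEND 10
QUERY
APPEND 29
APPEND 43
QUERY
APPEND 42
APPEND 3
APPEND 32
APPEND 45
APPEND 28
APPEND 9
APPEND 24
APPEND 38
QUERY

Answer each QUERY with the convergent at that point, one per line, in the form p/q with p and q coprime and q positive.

25/2
11638/933
4293867931/344232582
5377166998577/431078950147
231021218656660582372825/18520604702541058142682

APPEND 12: p_0 = 12·1 + 0 = 12, q_0 = 12·0 + 1 = 1 → 12/1
APPEND 2: p_1 = 2·12 + 1 = 25, q_1 = 2·1 + 0 = 2 → 25/2
APPEND 9: p_2 = 9·25 + 12 = 237, q_2 = 9·2 + 1 = 19 → 237/19
APPEND 49: p_3 = 49·237 + 25 = 11638, q_3 = 49·19 + 2 = 933 → 11638/933
APPEND 38: p_4 = 38·11638 + 237 = 442481, q_4 = 38·933 + 19 = 35473 → 442481/35473
APPEND 23: p_5 = 23·442481 + 11638 = 10188701, q_5 = 23·35473 + 933 = 816812 → 10188701/816812
APPEND 42: p_6 = 42·10188701 + 442481 = 428367923, q_6 = 42·816812 + 35473 = 34341577 → 428367923/34341577
APPEND 10: p_7 = 10·428367923 + 10188701 = 4293867931, q_7 = 10·34341577 + 816812 = 344232582 → 4293867931/344232582
APPEND 29: p_8 = 29·4293867931 + 428367923 = 124950537922, q_8 = 29·344232582 + 34341577 = 10017086455 → 124950537922/10017086455
APPEND 43: p_9 = 43·124950537922 + 4293867931 = 5377166998577, q_9 = 43·10017086455 + 344232582 = 431078950147 → 5377166998577/431078950147
APPEND 42: p_10 = 42·5377166998577 + 124950537922 = 225965964478156, q_10 = 42·431078950147 + 10017086455 = 18115332992629 → 225965964478156/18115332992629
APPEND 3: p_11 = 3·225965964478156 + 5377166998577 = 683275060433045, q_11 = 3·18115332992629 + 431078950147 = 54777077928034 → 683275060433045/54777077928034
APPEND 32: p_12 = 32·683275060433045 + 225965964478156 = 22090767898335596, q_12 = 32·54777077928034 + 18115332992629 = 1770981826689717 → 22090767898335596/1770981826689717
APPEND 45: p_13 = 45·22090767898335596 + 683275060433045 = 994767830485534865, q_13 = 45·1770981826689717 + 54777077928034 = 79748959278965299 → 994767830485534865/79748959278965299
APPEND 28: p_14 = 28·994767830485534865 + 22090767898335596 = 27875590021493311816, q_14 = 28·79748959278965299 + 1770981826689717 = 2234741841637718089 → 27875590021493311816/2234741841637718089
APPEND 9: p_15 = 9·27875590021493311816 + 994767830485534865 = 251875078023925341209, q_15 = 9·2234741841637718089 + 79748959278965299 = 20192425534018428100 → 251875078023925341209/20192425534018428100
APPEND 24: p_16 = 24·251875078023925341209 + 27875590021493311816 = 6072877462595701500832, q_16 = 24·20192425534018428100 + 2234741841637718089 = 486852954658079992489 → 6072877462595701500832/486852954658079992489
APPEND 38: p_17 = 38·6072877462595701500832 + 251875078023925341209 = 231021218656660582372825, q_17 = 38·486852954658079992489 + 20192425534018428100 = 18520604702541058142682 → 231021218656660582372825/18520604702541058142682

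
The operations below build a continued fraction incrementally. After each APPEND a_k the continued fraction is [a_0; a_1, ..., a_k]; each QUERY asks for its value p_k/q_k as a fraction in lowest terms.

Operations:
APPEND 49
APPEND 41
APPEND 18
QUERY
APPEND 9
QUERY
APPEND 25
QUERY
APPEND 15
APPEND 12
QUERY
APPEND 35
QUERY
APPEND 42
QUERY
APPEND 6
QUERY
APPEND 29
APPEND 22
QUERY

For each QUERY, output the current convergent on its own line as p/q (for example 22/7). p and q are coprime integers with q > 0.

36229/739
328071/6692
8238004/168039
1495015576/30495363
52449443291/1069864982
2204371633798/44964824607
13278679246079/270858812624
8533572214188037/174068007408090

APPEND 49: p_0 = 49·1 + 0 = 49, q_0 = 49·0 + 1 = 1 → 49/1
APPEND 41: p_1 = 41·49 + 1 = 2010, q_1 = 41·1 + 0 = 41 → 2010/41
APPEND 18: p_2 = 18·2010 + 49 = 36229, q_2 = 18·41 + 1 = 739 → 36229/739
APPEND 9: p_3 = 9·36229 + 2010 = 328071, q_3 = 9·739 + 41 = 6692 → 328071/6692
APPEND 25: p_4 = 25·328071 + 36229 = 8238004, q_4 = 25·6692 + 739 = 168039 → 8238004/168039
APPEND 15: p_5 = 15·8238004 + 328071 = 123898131, q_5 = 15·168039 + 6692 = 2527277 → 123898131/2527277
APPEND 12: p_6 = 12·123898131 + 8238004 = 1495015576, q_6 = 12·2527277 + 168039 = 30495363 → 1495015576/30495363
APPEND 35: p_7 = 35·1495015576 + 123898131 = 52449443291, q_7 = 35·30495363 + 2527277 = 1069864982 → 52449443291/1069864982
APPEND 42: p_8 = 42·52449443291 + 1495015576 = 2204371633798, q_8 = 42·1069864982 + 30495363 = 44964824607 → 2204371633798/44964824607
APPEND 6: p_9 = 6·2204371633798 + 52449443291 = 13278679246079, q_9 = 6·44964824607 + 1069864982 = 270858812624 → 13278679246079/270858812624
APPEND 29: p_10 = 29·13278679246079 + 2204371633798 = 387286069770089, q_10 = 29·270858812624 + 44964824607 = 7899870390703 → 387286069770089/7899870390703
APPEND 22: p_11 = 22·387286069770089 + 13278679246079 = 8533572214188037, q_11 = 22·7899870390703 + 270858812624 = 174068007408090 → 8533572214188037/174068007408090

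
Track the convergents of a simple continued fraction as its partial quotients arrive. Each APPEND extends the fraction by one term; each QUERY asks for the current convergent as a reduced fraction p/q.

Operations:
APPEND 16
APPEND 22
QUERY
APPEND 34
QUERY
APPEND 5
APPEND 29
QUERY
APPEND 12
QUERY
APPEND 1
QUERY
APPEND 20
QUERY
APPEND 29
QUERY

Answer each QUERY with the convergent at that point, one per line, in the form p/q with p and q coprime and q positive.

353/22
12018/749
1764865/109992
21238823/1323671
23003688/1433663
481312583/29996931
13981068595/871344662

APPEND 16: p_0 = 16·1 + 0 = 16, q_0 = 16·0 + 1 = 1 → 16/1
APPEND 22: p_1 = 22·16 + 1 = 353, q_1 = 22·1 + 0 = 22 → 353/22
APPEND 34: p_2 = 34·353 + 16 = 12018, q_2 = 34·22 + 1 = 749 → 12018/749
APPEND 5: p_3 = 5·12018 + 353 = 60443, q_3 = 5·749 + 22 = 3767 → 60443/3767
APPEND 29: p_4 = 29·60443 + 12018 = 1764865, q_4 = 29·3767 + 749 = 109992 → 1764865/109992
APPEND 12: p_5 = 12·1764865 + 60443 = 21238823, q_5 = 12·109992 + 3767 = 1323671 → 21238823/1323671
APPEND 1: p_6 = 1·21238823 + 1764865 = 23003688, q_6 = 1·1323671 + 109992 = 1433663 → 23003688/1433663
APPEND 20: p_7 = 20·23003688 + 21238823 = 481312583, q_7 = 20·1433663 + 1323671 = 29996931 → 481312583/29996931
APPEND 29: p_8 = 29·481312583 + 23003688 = 13981068595, q_8 = 29·29996931 + 1433663 = 871344662 → 13981068595/871344662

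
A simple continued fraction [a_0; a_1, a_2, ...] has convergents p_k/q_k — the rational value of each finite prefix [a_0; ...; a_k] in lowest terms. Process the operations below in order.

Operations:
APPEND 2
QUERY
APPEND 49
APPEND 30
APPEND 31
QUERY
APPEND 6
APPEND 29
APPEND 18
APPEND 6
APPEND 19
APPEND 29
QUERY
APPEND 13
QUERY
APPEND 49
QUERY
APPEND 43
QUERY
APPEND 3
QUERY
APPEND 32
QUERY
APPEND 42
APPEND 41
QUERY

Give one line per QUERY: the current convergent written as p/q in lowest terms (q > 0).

APPEND 2: p_0 = 2·1 + 0 = 2, q_0 = 2·0 + 1 = 1 → 2/1
APPEND 49: p_1 = 49·2 + 1 = 99, q_1 = 49·1 + 0 = 49 → 99/49
APPEND 30: p_2 = 30·99 + 2 = 2972, q_2 = 30·49 + 1 = 1471 → 2972/1471
APPEND 31: p_3 = 31·2972 + 99 = 92231, q_3 = 31·1471 + 49 = 45650 → 92231/45650
APPEND 6: p_4 = 6·92231 + 2972 = 556358, q_4 = 6·45650 + 1471 = 275371 → 556358/275371
APPEND 29: p_5 = 29·556358 + 92231 = 16226613, q_5 = 29·275371 + 45650 = 8031409 → 16226613/8031409
APPEND 18: p_6 = 18·16226613 + 556358 = 292635392, q_6 = 18·8031409 + 275371 = 144840733 → 292635392/144840733
APPEND 6: p_7 = 6·292635392 + 16226613 = 1772038965, q_7 = 6·144840733 + 8031409 = 877075807 → 1772038965/877075807
APPEND 19: p_8 = 19·1772038965 + 292635392 = 33961375727, q_8 = 19·877075807 + 144840733 = 16809281066 → 33961375727/16809281066
APPEND 29: p_9 = 29·33961375727 + 1772038965 = 986651935048, q_9 = 29·16809281066 + 877075807 = 488346226721 → 986651935048/488346226721
APPEND 13: p_10 = 13·986651935048 + 33961375727 = 12860436531351, q_10 = 13·488346226721 + 16809281066 = 6365310228439 → 12860436531351/6365310228439
APPEND 49: p_11 = 49·12860436531351 + 986651935048 = 631148041971247, q_11 = 49·6365310228439 + 488346226721 = 312388547420232 → 631148041971247/312388547420232
APPEND 43: p_12 = 43·631148041971247 + 12860436531351 = 27152226241294972, q_12 = 43·312388547420232 + 6365310228439 = 13439072849298415 → 27152226241294972/13439072849298415
APPEND 3: p_13 = 3·27152226241294972 + 631148041971247 = 82087826765856163, q_13 = 3·13439072849298415 + 312388547420232 = 40629607095315477 → 82087826765856163/40629607095315477
APPEND 32: p_14 = 32·82087826765856163 + 27152226241294972 = 2653962682748692188, q_14 = 32·40629607095315477 + 13439072849298415 = 1313586499899393679 → 2653962682748692188/1313586499899393679
APPEND 42: p_15 = 42·2653962682748692188 + 82087826765856163 = 111548520502210928059, q_15 = 42·1313586499899393679 + 40629607095315477 = 55211262602869849995 → 111548520502210928059/55211262602869849995
APPEND 41: p_16 = 41·111548520502210928059 + 2653962682748692188 = 4576143303273396742607, q_16 = 41·55211262602869849995 + 1313586499899393679 = 2264975353217563243474 → 4576143303273396742607/2264975353217563243474

2/1
92231/45650
986651935048/488346226721
12860436531351/6365310228439
631148041971247/312388547420232
27152226241294972/13439072849298415
82087826765856163/40629607095315477
2653962682748692188/1313586499899393679
4576143303273396742607/2264975353217563243474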